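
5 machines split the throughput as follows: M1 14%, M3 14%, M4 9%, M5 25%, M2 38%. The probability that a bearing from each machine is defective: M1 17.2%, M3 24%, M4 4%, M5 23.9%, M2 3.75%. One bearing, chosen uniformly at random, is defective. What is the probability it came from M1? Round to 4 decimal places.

Compute prior × likelihood for every hypothesis:
  M1: 0.14 × 0.172 = 0.02408
  M3: 0.14 × 0.24 = 0.0336
  M4: 0.09 × 0.04 = 0.0036
  M5: 0.25 × 0.239 = 0.05975
  M2: 0.38 × 0.0375 = 0.01425
Normalizing constant = 0.13528.
P(M1 | evidence) = 0.02408 / 0.13528 ≈ 0.1780.

0.1780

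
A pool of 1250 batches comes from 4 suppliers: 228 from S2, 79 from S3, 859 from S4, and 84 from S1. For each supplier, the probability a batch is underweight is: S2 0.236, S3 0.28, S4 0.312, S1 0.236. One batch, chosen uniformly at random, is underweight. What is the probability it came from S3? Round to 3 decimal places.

By Bayes' rule, posterior ∝ prior × likelihood:
  S2: 0.1824 × 0.236 = 0.0430464
  S3: 0.0632 × 0.28 = 0.017696
  S4: 0.6872 × 0.312 = 0.2144064
  S1: 0.0672 × 0.236 = 0.0158592
Sum = 0.291008.
P(S3 | evidence) = 0.017696 / 0.291008 ≈ 0.061.

0.061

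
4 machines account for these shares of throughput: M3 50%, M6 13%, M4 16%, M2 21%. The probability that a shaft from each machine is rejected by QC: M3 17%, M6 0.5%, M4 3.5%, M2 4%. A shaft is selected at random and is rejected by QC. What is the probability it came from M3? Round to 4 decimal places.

Compute prior × likelihood for every hypothesis:
  M3: 0.5 × 0.17 = 0.085
  M6: 0.13 × 0.005 = 0.00065
  M4: 0.16 × 0.035 = 0.0056
  M2: 0.21 × 0.04 = 0.0084
Normalizing constant = 0.09965.
P(M3 | evidence) = 0.085 / 0.09965 ≈ 0.8530.

0.8530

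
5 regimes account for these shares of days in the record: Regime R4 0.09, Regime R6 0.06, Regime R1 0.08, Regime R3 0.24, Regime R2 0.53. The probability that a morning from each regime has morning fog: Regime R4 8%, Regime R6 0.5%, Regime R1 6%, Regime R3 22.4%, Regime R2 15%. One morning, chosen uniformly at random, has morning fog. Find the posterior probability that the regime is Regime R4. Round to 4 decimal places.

0.0495

Compute prior × likelihood for every hypothesis:
  Regime R4: 0.09 × 0.08 = 0.0072
  Regime R6: 0.06 × 0.005 = 0.0003
  Regime R1: 0.08 × 0.06 = 0.0048
  Regime R3: 0.24 × 0.224 = 0.05376
  Regime R2: 0.53 × 0.15 = 0.0795
Normalizing constant = 0.14556.
P(Regime R4 | evidence) = 0.0072 / 0.14556 ≈ 0.0495.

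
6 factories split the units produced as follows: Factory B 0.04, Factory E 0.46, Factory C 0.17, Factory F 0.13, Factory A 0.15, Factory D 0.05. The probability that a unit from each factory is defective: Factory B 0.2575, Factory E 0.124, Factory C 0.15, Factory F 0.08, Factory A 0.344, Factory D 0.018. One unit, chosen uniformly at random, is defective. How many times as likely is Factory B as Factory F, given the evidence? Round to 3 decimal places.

0.990

Compute prior × likelihood for every hypothesis:
  Factory B: 0.04 × 0.2575 = 0.0103
  Factory E: 0.46 × 0.124 = 0.05704
  Factory C: 0.17 × 0.15 = 0.0255
  Factory F: 0.13 × 0.08 = 0.0104
  Factory A: 0.15 × 0.344 = 0.0516
  Factory D: 0.05 × 0.018 = 0.0009
Total = 0.15574.
The ratio is 0.0103 / 0.0104 (the normalizer cancels) = 0.990.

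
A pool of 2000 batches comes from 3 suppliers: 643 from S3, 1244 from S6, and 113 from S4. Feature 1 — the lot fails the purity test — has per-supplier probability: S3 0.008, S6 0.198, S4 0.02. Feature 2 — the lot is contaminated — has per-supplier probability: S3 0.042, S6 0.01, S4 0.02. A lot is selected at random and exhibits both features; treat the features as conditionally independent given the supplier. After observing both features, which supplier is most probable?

Compute prior × likelihood for every hypothesis:
  S3: 0.3215 × 0.008 × 0.042 = 0.000108024
  S6: 0.622 × 0.198 × 0.01 = 0.00123156
  S4: 0.0565 × 0.02 × 0.02 = 0.0000226
Total = 0.001362184.
Largest term belongs to S6, so S6 is most probable.

S6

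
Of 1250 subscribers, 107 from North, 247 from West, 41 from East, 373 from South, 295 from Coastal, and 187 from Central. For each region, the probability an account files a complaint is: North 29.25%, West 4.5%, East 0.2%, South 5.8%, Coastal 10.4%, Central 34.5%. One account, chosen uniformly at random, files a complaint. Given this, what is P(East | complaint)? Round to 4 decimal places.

0.0005

By Bayes' rule, posterior ∝ prior × likelihood:
  North: 0.0856 × 0.2925 = 0.025038
  West: 0.1976 × 0.045 = 0.008892
  East: 0.0328 × 0.002 = 0.0000656
  South: 0.2984 × 0.058 = 0.0173072
  Coastal: 0.236 × 0.104 = 0.024544
  Central: 0.1496 × 0.345 = 0.051612
Normalizing constant = 0.1274588.
P(East | evidence) = 0.0000656 / 0.1274588 ≈ 0.0005.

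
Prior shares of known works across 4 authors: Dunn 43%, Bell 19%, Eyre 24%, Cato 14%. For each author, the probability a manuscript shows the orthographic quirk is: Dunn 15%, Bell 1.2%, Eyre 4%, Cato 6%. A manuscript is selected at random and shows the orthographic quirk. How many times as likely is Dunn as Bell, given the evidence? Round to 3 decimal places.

28.289

Compute prior × likelihood for every hypothesis:
  Dunn: 0.43 × 0.15 = 0.0645
  Bell: 0.19 × 0.012 = 0.00228
  Eyre: 0.24 × 0.04 = 0.0096
  Cato: 0.14 × 0.06 = 0.0084
Sum = 0.08478.
The ratio is 0.0645 / 0.00228 (the normalizer cancels) = 28.289.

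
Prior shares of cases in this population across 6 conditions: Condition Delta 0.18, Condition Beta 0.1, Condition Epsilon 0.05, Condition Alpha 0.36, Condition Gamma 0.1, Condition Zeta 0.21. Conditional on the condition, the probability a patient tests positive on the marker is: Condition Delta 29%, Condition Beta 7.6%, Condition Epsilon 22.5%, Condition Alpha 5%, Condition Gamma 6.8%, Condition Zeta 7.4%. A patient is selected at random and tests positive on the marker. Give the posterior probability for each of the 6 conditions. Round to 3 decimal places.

Condition Delta 0.469, Condition Beta 0.068, Condition Epsilon 0.101, Condition Alpha 0.162, Condition Gamma 0.061, Condition Zeta 0.140

Unnormalized posteriors (prior × likelihood):
  Condition Delta: 0.18 × 0.29 = 0.0522
  Condition Beta: 0.1 × 0.076 = 0.0076
  Condition Epsilon: 0.05 × 0.225 = 0.01125
  Condition Alpha: 0.36 × 0.05 = 0.018
  Condition Gamma: 0.1 × 0.068 = 0.0068
  Condition Zeta: 0.21 × 0.074 = 0.01554
Normalizing constant = 0.11139.
P(Condition Delta | marker-positive) = 0.0522/0.11139 ≈ 0.469
P(Condition Beta | marker-positive) = 0.0076/0.11139 ≈ 0.068
P(Condition Epsilon | marker-positive) = 0.01125/0.11139 ≈ 0.101
P(Condition Alpha | marker-positive) = 0.018/0.11139 ≈ 0.162
P(Condition Gamma | marker-positive) = 0.0068/0.11139 ≈ 0.061
P(Condition Zeta | marker-positive) = 0.01554/0.11139 ≈ 0.140
(Check: 0.469+0.068+0.101+0.162+0.061+0.140 = 1.001.)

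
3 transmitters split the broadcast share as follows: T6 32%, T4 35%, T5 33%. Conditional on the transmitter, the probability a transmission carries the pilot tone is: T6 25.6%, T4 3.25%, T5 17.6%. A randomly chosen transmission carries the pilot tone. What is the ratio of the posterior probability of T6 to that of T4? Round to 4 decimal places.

7.2018

By Bayes' rule, posterior ∝ prior × likelihood:
  T6: 0.32 × 0.256 = 0.08192
  T4: 0.35 × 0.0325 = 0.011375
  T5: 0.33 × 0.176 = 0.05808
Sum = 0.151375.
The ratio is 0.08192 / 0.011375 (the normalizer cancels) = 7.2018.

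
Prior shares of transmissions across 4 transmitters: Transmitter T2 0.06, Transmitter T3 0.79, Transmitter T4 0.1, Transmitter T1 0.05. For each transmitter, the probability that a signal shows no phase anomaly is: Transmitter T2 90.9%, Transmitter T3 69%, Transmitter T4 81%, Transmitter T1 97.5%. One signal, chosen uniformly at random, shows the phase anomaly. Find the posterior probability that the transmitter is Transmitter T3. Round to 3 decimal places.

0.905

Taking complements, P(anomaly | each) = Transmitter T2 0.091, Transmitter T3 0.31, Transmitter T4 0.19, Transmitter T1 0.025.
Unnormalized posteriors (prior × likelihood):
  Transmitter T2: 0.06 × 0.091 = 0.00546
  Transmitter T3: 0.79 × 0.31 = 0.2449
  Transmitter T4: 0.1 × 0.19 = 0.019
  Transmitter T1: 0.05 × 0.025 = 0.00125
Sum = 0.27061.
P(Transmitter T3 | evidence) = 0.2449 / 0.27061 ≈ 0.905.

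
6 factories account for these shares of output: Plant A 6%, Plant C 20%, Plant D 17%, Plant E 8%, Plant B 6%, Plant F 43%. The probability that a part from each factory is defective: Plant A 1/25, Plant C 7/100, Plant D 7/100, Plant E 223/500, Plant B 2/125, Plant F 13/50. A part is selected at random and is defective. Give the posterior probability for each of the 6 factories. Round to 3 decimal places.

Prior × likelihood for each hypothesis:
  Plant A: 0.06 × 0.04 = 0.0024
  Plant C: 0.2 × 0.07 = 0.014
  Plant D: 0.17 × 0.07 = 0.0119
  Plant E: 0.08 × 0.446 = 0.03568
  Plant B: 0.06 × 0.016 = 0.00096
  Plant F: 0.43 × 0.26 = 0.1118
Normalizing constant = 0.17674.
P(Plant A | defective) = 0.0024/0.17674 ≈ 0.014
P(Plant C | defective) = 0.014/0.17674 ≈ 0.079
P(Plant D | defective) = 0.0119/0.17674 ≈ 0.067
P(Plant E | defective) = 0.03568/0.17674 ≈ 0.202
P(Plant B | defective) = 0.00096/0.17674 ≈ 0.005
P(Plant F | defective) = 0.1118/0.17674 ≈ 0.633

Plant A 0.014, Plant C 0.079, Plant D 0.067, Plant E 0.202, Plant B 0.005, Plant F 0.633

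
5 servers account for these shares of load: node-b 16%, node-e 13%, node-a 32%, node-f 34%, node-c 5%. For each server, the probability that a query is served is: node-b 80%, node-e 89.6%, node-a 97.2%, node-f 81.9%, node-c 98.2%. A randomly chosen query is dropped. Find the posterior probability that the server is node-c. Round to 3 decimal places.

0.008

Taking complements, P(dropped | each) = node-b 0.2, node-e 0.104, node-a 0.028, node-f 0.181, node-c 0.018.
By Bayes' rule, posterior ∝ prior × likelihood:
  node-b: 0.16 × 0.2 = 0.032
  node-e: 0.13 × 0.104 = 0.01352
  node-a: 0.32 × 0.028 = 0.00896
  node-f: 0.34 × 0.181 = 0.06154
  node-c: 0.05 × 0.018 = 0.0009
Total = 0.11692.
P(node-c | evidence) = 0.0009 / 0.11692 ≈ 0.008.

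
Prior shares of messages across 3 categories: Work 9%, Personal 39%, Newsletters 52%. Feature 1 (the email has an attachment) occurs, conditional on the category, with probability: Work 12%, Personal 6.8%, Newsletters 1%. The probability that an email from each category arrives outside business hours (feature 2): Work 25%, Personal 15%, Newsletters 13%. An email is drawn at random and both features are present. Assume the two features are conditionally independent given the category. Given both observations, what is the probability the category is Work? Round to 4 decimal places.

0.3671

By Bayes' rule, posterior ∝ prior × likelihood:
  Work: 0.09 × 0.12 × 0.25 = 0.0027
  Personal: 0.39 × 0.068 × 0.15 = 0.003978
  Newsletters: 0.52 × 0.01 × 0.13 = 0.000676
Total = 0.007354.
P(Work | evidence) = 0.0027 / 0.007354 ≈ 0.3671.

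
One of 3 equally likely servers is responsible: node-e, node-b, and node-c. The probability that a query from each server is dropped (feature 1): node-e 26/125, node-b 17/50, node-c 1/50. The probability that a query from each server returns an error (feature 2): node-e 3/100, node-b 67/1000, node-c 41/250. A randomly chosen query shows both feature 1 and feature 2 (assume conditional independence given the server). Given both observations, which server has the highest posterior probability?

node-b

With a uniform prior (1/3 each), posterior ∝ likelihood:
  node-e: 0.208 × 0.03 = 0.00624
  node-b: 0.34 × 0.067 = 0.02278
  node-c: 0.02 × 0.164 = 0.00328
Total = 0.0323.
Largest term belongs to node-b, so node-b is most probable.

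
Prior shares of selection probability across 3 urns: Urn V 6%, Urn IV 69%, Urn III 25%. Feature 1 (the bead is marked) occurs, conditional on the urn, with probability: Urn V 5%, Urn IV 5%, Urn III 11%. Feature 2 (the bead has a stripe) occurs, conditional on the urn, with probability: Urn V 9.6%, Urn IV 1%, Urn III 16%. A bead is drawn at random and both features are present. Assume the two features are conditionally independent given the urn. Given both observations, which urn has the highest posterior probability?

Compute prior × likelihood for every hypothesis:
  Urn V: 0.06 × 0.05 × 0.096 = 0.000288
  Urn IV: 0.69 × 0.05 × 0.01 = 0.000345
  Urn III: 0.25 × 0.11 × 0.16 = 0.0044
Total = 0.005033.
Largest term belongs to Urn III, so Urn III is most probable.

Urn III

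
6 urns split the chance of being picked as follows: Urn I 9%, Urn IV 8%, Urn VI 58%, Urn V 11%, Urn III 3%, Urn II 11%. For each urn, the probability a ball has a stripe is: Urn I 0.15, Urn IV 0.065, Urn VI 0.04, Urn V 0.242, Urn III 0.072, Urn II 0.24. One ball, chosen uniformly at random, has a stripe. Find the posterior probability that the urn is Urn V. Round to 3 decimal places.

0.274

Compute prior × likelihood for every hypothesis:
  Urn I: 0.09 × 0.15 = 0.0135
  Urn IV: 0.08 × 0.065 = 0.0052
  Urn VI: 0.58 × 0.04 = 0.0232
  Urn V: 0.11 × 0.242 = 0.02662
  Urn III: 0.03 × 0.072 = 0.00216
  Urn II: 0.11 × 0.24 = 0.0264
Total = 0.09708.
P(Urn V | evidence) = 0.02662 / 0.09708 ≈ 0.274.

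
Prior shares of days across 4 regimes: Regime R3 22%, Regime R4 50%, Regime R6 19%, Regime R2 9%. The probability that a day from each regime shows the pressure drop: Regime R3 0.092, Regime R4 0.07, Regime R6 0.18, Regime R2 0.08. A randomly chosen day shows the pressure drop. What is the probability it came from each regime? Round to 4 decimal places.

Regime R3 0.2094, Regime R4 0.3622, Regime R6 0.3539, Regime R2 0.0745

Prior × likelihood for each hypothesis:
  Regime R3: 0.22 × 0.092 = 0.02024
  Regime R4: 0.5 × 0.07 = 0.035
  Regime R6: 0.19 × 0.18 = 0.0342
  Regime R2: 0.09 × 0.08 = 0.0072
Normalizing constant = 0.09664.
P(Regime R3 | drop) = 0.02024/0.09664 ≈ 0.2094
P(Regime R4 | drop) = 0.035/0.09664 ≈ 0.3622
P(Regime R6 | drop) = 0.0342/0.09664 ≈ 0.3539
P(Regime R2 | drop) = 0.0072/0.09664 ≈ 0.0745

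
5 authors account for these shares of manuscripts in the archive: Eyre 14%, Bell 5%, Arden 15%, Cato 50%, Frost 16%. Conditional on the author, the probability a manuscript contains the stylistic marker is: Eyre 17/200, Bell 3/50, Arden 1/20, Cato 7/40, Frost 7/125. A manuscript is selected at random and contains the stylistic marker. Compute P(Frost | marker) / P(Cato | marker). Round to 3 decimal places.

By Bayes' rule, posterior ∝ prior × likelihood:
  Eyre: 0.14 × 0.085 = 0.0119
  Bell: 0.05 × 0.06 = 0.003
  Arden: 0.15 × 0.05 = 0.0075
  Cato: 0.5 × 0.175 = 0.0875
  Frost: 0.16 × 0.056 = 0.00896
Total = 0.11886.
The ratio is 0.00896 / 0.0875 (the normalizer cancels) = 0.102.

0.102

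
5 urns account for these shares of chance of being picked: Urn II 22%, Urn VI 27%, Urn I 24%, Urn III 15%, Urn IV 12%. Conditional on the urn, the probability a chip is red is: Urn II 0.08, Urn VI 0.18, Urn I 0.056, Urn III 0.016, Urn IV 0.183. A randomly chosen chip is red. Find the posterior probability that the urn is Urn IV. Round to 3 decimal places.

0.211

Unnormalized posteriors (prior × likelihood):
  Urn II: 0.22 × 0.08 = 0.0176
  Urn VI: 0.27 × 0.18 = 0.0486
  Urn I: 0.24 × 0.056 = 0.01344
  Urn III: 0.15 × 0.016 = 0.0024
  Urn IV: 0.12 × 0.183 = 0.02196
Sum = 0.104.
P(Urn IV | evidence) = 0.02196 / 0.104 ≈ 0.211.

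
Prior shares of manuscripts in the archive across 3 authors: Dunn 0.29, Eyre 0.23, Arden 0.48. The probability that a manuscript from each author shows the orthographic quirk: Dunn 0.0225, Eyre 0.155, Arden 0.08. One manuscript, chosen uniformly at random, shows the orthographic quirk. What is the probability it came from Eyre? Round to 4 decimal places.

Prior × likelihood for each hypothesis:
  Dunn: 0.29 × 0.0225 = 0.006525
  Eyre: 0.23 × 0.155 = 0.03565
  Arden: 0.48 × 0.08 = 0.0384
Total = 0.080575.
P(Eyre | evidence) = 0.03565 / 0.080575 ≈ 0.4424.

0.4424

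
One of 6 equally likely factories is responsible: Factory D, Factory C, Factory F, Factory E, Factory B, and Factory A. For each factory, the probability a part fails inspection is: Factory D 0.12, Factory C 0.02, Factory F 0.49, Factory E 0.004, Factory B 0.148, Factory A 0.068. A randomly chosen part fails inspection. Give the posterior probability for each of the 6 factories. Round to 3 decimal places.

Since the prior is uniform, the posterior is proportional to the likelihood:
  Factory D: 0.12
  Factory C: 0.02
  Factory F: 0.49
  Factory E: 0.004
  Factory B: 0.148
  Factory A: 0.068
Total = 0.85.
P(Factory D | nonconforming) = 0.12/0.85 ≈ 0.141
P(Factory C | nonconforming) = 0.02/0.85 ≈ 0.024
P(Factory F | nonconforming) = 0.49/0.85 ≈ 0.576
P(Factory E | nonconforming) = 0.004/0.85 ≈ 0.005
P(Factory B | nonconforming) = 0.148/0.85 ≈ 0.174
P(Factory A | nonconforming) = 0.068/0.85 ≈ 0.080

Factory D 0.141, Factory C 0.024, Factory F 0.576, Factory E 0.005, Factory B 0.174, Factory A 0.080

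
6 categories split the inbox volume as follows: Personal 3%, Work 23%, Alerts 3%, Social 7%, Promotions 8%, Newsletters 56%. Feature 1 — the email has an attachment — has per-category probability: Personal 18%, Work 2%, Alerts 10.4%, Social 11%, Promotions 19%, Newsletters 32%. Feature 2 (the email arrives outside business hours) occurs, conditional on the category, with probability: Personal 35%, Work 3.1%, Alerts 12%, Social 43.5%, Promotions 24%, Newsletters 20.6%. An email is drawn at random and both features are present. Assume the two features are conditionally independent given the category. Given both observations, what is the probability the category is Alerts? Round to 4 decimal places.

0.0081

Unnormalized posteriors (prior × likelihood):
  Personal: 0.03 × 0.18 × 0.35 = 0.00189
  Work: 0.23 × 0.02 × 0.031 = 0.0001426
  Alerts: 0.03 × 0.104 × 0.12 = 0.0003744
  Social: 0.07 × 0.11 × 0.435 = 0.0033495
  Promotions: 0.08 × 0.19 × 0.24 = 0.003648
  Newsletters: 0.56 × 0.32 × 0.206 = 0.0369152
Sum = 0.0463197.
P(Alerts | evidence) = 0.0003744 / 0.0463197 ≈ 0.0081.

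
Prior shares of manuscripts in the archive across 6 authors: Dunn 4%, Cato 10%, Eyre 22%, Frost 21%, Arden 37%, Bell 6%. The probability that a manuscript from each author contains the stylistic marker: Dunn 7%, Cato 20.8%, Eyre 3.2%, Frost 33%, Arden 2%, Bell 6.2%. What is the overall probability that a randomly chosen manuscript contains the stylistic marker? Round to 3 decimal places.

Unnormalized posteriors (prior × likelihood):
  Dunn: 0.04 × 0.07 = 0.0028
  Cato: 0.1 × 0.208 = 0.0208
  Eyre: 0.22 × 0.032 = 0.00704
  Frost: 0.21 × 0.33 = 0.0693
  Arden: 0.37 × 0.02 = 0.0074
  Bell: 0.06 × 0.062 = 0.00372
P(marker) = 0.0028 + 0.0208 + 0.00704 + 0.0693 + 0.0074 + 0.00372 = 0.11106 → 0.111.

0.111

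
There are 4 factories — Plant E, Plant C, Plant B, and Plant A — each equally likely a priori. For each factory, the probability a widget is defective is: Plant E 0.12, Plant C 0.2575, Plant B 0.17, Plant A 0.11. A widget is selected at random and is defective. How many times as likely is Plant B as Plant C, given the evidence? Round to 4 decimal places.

With a uniform prior (1/4 each), posterior ∝ likelihood:
  Plant E: 0.12
  Plant C: 0.2575
  Plant B: 0.17
  Plant A: 0.11
Normalizing constant = 0.6575.
The ratio is 0.17 / 0.2575 (the normalizer cancels) = 0.6602.

0.6602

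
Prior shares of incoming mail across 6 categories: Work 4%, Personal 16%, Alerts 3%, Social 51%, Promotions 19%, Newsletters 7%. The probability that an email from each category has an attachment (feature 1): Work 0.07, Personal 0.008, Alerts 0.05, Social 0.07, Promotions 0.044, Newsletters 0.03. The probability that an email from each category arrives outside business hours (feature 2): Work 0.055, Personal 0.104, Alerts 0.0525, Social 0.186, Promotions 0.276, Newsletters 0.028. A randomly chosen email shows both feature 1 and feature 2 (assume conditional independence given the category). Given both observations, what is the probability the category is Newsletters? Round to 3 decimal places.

Compute prior × likelihood for every hypothesis:
  Work: 0.04 × 0.07 × 0.055 = 0.000154
  Personal: 0.16 × 0.008 × 0.104 = 0.00013312
  Alerts: 0.03 × 0.05 × 0.0525 = 0.00007875
  Social: 0.51 × 0.07 × 0.186 = 0.0066402
  Promotions: 0.19 × 0.044 × 0.276 = 0.00230736
  Newsletters: 0.07 × 0.03 × 0.028 = 0.0000588
Sum = 0.00937223.
P(Newsletters | evidence) = 0.0000588 / 0.00937223 ≈ 0.006.

0.006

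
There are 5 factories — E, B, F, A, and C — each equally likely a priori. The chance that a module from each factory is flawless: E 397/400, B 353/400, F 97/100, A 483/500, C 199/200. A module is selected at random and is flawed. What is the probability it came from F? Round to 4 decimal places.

0.1546

Taking complements, P(flawed | each) = E 0.0075, B 0.1175, F 0.03, A 0.034, C 0.005.
With a uniform prior (1/5 each), posterior ∝ likelihood:
  E: 0.0075
  B: 0.1175
  F: 0.03
  A: 0.034
  C: 0.005
Normalizing constant = 0.194.
P(F | evidence) = 0.03 / 0.194 ≈ 0.1546.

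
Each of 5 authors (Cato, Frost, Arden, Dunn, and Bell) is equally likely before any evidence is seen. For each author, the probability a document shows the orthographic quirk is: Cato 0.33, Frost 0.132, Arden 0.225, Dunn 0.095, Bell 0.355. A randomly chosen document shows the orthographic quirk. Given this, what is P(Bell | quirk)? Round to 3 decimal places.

Since the prior is uniform, the posterior is proportional to the likelihood:
  Cato: 0.33
  Frost: 0.132
  Arden: 0.225
  Dunn: 0.095
  Bell: 0.355
Total = 1.137.
P(Bell | evidence) = 0.355 / 1.137 ≈ 0.312.

0.312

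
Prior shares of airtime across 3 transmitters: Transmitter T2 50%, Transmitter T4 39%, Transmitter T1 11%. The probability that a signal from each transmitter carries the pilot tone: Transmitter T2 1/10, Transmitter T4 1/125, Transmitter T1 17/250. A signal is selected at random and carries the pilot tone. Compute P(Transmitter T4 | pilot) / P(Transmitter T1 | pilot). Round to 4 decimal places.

0.4171

Unnormalized posteriors (prior × likelihood):
  Transmitter T2: 0.5 × 0.1 = 0.05
  Transmitter T4: 0.39 × 0.008 = 0.00312
  Transmitter T1: 0.11 × 0.068 = 0.00748
Sum = 0.0606.
The ratio is 0.00312 / 0.00748 (the normalizer cancels) = 0.4171.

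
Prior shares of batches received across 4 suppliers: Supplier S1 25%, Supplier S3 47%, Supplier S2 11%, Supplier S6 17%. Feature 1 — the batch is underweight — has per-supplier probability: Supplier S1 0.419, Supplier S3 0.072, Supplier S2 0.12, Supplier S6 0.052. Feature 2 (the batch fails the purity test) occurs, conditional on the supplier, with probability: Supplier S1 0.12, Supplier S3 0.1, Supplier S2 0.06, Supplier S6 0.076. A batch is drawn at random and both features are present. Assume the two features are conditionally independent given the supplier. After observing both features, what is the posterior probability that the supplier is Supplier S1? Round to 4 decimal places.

0.7217

Prior × likelihood for each hypothesis:
  Supplier S1: 0.25 × 0.419 × 0.12 = 0.01257
  Supplier S3: 0.47 × 0.072 × 0.1 = 0.003384
  Supplier S2: 0.11 × 0.12 × 0.06 = 0.000792
  Supplier S6: 0.17 × 0.052 × 0.076 = 0.00067184
Sum = 0.01741784.
P(Supplier S1 | evidence) = 0.01257 / 0.01741784 ≈ 0.7217.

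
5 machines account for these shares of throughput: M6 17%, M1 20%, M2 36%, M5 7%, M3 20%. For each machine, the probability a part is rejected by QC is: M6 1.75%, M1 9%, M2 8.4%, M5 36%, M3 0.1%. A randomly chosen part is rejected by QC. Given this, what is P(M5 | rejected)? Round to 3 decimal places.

By Bayes' rule, posterior ∝ prior × likelihood:
  M6: 0.17 × 0.0175 = 0.002975
  M1: 0.2 × 0.09 = 0.018
  M2: 0.36 × 0.084 = 0.03024
  M5: 0.07 × 0.36 = 0.0252
  M3: 0.2 × 0.001 = 0.0002
Sum = 0.076615.
P(M5 | evidence) = 0.0252 / 0.076615 ≈ 0.329.

0.329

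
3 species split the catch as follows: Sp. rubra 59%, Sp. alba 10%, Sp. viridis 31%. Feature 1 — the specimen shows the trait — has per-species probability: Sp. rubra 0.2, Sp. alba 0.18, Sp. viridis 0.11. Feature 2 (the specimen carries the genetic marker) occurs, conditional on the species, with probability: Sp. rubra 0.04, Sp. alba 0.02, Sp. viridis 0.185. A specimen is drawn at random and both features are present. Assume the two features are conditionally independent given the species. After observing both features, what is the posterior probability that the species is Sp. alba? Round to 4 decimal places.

0.0316

By Bayes' rule, posterior ∝ prior × likelihood:
  Sp. rubra: 0.59 × 0.2 × 0.04 = 0.00472
  Sp. alba: 0.1 × 0.18 × 0.02 = 0.00036
  Sp. viridis: 0.31 × 0.11 × 0.185 = 0.0063085
Total = 0.0113885.
P(Sp. alba | evidence) = 0.00036 / 0.0113885 ≈ 0.0316.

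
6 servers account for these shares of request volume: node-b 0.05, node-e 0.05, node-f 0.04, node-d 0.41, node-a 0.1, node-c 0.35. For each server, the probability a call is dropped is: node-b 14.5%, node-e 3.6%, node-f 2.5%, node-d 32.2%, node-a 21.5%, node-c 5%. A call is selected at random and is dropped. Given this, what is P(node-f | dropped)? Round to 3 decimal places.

Unnormalized posteriors (prior × likelihood):
  node-b: 0.05 × 0.145 = 0.00725
  node-e: 0.05 × 0.036 = 0.0018
  node-f: 0.04 × 0.025 = 0.001
  node-d: 0.41 × 0.322 = 0.13202
  node-a: 0.1 × 0.215 = 0.0215
  node-c: 0.35 × 0.05 = 0.0175
Total = 0.18107.
P(node-f | evidence) = 0.001 / 0.18107 ≈ 0.006.

0.006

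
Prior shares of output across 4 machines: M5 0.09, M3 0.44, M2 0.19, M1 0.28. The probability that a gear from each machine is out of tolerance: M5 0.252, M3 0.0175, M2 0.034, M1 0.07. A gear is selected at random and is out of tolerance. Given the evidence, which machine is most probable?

Compute prior × likelihood for every hypothesis:
  M5: 0.09 × 0.252 = 0.02268
  M3: 0.44 × 0.0175 = 0.0077
  M2: 0.19 × 0.034 = 0.00646
  M1: 0.28 × 0.07 = 0.0196
Normalizing constant = 0.05644.
Largest term belongs to M5, so M5 is most probable.

M5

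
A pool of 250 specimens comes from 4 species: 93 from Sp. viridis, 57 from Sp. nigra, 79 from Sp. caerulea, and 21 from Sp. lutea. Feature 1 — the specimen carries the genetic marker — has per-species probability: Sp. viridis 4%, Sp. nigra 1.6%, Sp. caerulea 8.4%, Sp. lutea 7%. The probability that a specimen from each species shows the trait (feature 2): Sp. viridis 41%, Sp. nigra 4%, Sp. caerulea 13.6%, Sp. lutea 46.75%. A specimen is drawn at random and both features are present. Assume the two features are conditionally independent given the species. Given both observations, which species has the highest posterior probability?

By Bayes' rule, posterior ∝ prior × likelihood:
  Sp. viridis: 0.372 × 0.04 × 0.41 = 0.0061008
  Sp. nigra: 0.228 × 0.016 × 0.04 = 0.00014592
  Sp. caerulea: 0.316 × 0.084 × 0.136 = 0.003609984
  Sp. lutea: 0.084 × 0.07 × 0.4675 = 0.0027489
Sum = 0.012605604.
Largest term belongs to Sp. viridis, so Sp. viridis is most probable.

Sp. viridis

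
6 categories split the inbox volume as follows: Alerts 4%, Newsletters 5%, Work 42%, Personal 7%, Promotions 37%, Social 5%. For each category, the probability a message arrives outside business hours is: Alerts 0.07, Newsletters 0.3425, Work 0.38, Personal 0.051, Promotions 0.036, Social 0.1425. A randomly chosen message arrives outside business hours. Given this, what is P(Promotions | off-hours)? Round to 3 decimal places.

By Bayes' rule, posterior ∝ prior × likelihood:
  Alerts: 0.04 × 0.07 = 0.0028
  Newsletters: 0.05 × 0.3425 = 0.017125
  Work: 0.42 × 0.38 = 0.1596
  Personal: 0.07 × 0.051 = 0.00357
  Promotions: 0.37 × 0.036 = 0.01332
  Social: 0.05 × 0.1425 = 0.007125
Total = 0.20354.
P(Promotions | evidence) = 0.01332 / 0.20354 ≈ 0.065.

0.065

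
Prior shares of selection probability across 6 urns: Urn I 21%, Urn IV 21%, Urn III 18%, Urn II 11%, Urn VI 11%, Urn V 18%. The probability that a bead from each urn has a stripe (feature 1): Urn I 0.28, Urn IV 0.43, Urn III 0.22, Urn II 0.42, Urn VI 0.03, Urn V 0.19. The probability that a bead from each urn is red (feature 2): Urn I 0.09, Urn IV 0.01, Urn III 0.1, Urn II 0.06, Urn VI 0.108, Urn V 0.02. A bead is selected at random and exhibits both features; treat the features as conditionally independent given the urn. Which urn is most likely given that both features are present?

By Bayes' rule, posterior ∝ prior × likelihood:
  Urn I: 0.21 × 0.28 × 0.09 = 0.005292
  Urn IV: 0.21 × 0.43 × 0.01 = 0.000903
  Urn III: 0.18 × 0.22 × 0.1 = 0.00396
  Urn II: 0.11 × 0.42 × 0.06 = 0.002772
  Urn VI: 0.11 × 0.03 × 0.108 = 0.0003564
  Urn V: 0.18 × 0.19 × 0.02 = 0.000684
Total = 0.0139674.
Largest term belongs to Urn I, so Urn I is most probable.

Urn I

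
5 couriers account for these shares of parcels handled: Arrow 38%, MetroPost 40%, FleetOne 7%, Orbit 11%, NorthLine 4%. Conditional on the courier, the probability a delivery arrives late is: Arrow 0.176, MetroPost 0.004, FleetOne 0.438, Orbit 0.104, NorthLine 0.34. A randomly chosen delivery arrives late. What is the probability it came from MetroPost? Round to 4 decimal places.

Unnormalized posteriors (prior × likelihood):
  Arrow: 0.38 × 0.176 = 0.06688
  MetroPost: 0.4 × 0.004 = 0.0016
  FleetOne: 0.07 × 0.438 = 0.03066
  Orbit: 0.11 × 0.104 = 0.01144
  NorthLine: 0.04 × 0.34 = 0.0136
Sum = 0.12418.
P(MetroPost | evidence) = 0.0016 / 0.12418 ≈ 0.0129.

0.0129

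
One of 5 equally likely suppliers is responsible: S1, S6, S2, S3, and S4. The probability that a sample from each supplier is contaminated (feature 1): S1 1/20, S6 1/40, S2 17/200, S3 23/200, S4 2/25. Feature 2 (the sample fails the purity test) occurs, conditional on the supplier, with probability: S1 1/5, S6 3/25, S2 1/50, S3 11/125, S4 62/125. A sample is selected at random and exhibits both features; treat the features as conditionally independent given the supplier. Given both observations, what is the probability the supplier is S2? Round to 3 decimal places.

With a uniform prior (1/5 each), posterior ∝ likelihood:
  S1: 0.05 × 0.2 = 0.01
  S6: 0.025 × 0.12 = 0.003
  S2: 0.085 × 0.02 = 0.0017
  S3: 0.115 × 0.088 = 0.01012
  S4: 0.08 × 0.496 = 0.03968
Normalizing constant = 0.0645.
P(S2 | evidence) = 0.0017 / 0.0645 ≈ 0.026.

0.026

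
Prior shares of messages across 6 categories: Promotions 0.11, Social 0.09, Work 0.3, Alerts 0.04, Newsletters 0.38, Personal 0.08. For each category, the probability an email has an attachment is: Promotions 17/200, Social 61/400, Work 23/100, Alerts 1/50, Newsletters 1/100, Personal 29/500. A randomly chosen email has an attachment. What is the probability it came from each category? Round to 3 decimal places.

Promotions 0.092, Social 0.135, Work 0.681, Alerts 0.008, Newsletters 0.038, Personal 0.046

Compute prior × likelihood for every hypothesis:
  Promotions: 0.11 × 0.085 = 0.00935
  Social: 0.09 × 0.1525 = 0.013725
  Work: 0.3 × 0.23 = 0.069
  Alerts: 0.04 × 0.02 = 0.0008
  Newsletters: 0.38 × 0.01 = 0.0038
  Personal: 0.08 × 0.058 = 0.00464
Normalizing constant = 0.101315.
P(Promotions | attachment) = 0.00935/0.101315 ≈ 0.092
P(Social | attachment) = 0.013725/0.101315 ≈ 0.135
P(Work | attachment) = 0.069/0.101315 ≈ 0.681
P(Alerts | attachment) = 0.0008/0.101315 ≈ 0.008
P(Newsletters | attachment) = 0.0038/0.101315 ≈ 0.038
P(Personal | attachment) = 0.00464/0.101315 ≈ 0.046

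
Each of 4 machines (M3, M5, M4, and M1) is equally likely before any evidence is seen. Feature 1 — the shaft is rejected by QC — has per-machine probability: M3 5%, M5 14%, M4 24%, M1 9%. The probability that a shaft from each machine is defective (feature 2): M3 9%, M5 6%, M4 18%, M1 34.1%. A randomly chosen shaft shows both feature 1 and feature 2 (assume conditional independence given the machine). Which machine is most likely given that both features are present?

M4

With a uniform prior (1/4 each), posterior ∝ likelihood:
  M3: 0.05 × 0.09 = 0.0045
  M5: 0.14 × 0.06 = 0.0084
  M4: 0.24 × 0.18 = 0.0432
  M1: 0.09 × 0.341 = 0.03069
Total = 0.08679.
Largest term belongs to M4, so M4 is most probable.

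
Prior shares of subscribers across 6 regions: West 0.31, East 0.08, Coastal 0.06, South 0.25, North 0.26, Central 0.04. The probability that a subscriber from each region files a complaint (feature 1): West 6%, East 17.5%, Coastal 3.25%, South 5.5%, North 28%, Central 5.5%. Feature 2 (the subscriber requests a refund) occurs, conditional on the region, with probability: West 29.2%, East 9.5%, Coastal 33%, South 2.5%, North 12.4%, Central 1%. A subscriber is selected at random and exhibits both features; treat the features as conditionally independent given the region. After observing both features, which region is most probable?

North

Unnormalized posteriors (prior × likelihood):
  West: 0.31 × 0.06 × 0.292 = 0.0054312
  East: 0.08 × 0.175 × 0.095 = 0.00133
  Coastal: 0.06 × 0.0325 × 0.33 = 0.0006435
  South: 0.25 × 0.055 × 0.025 = 0.00034375
  North: 0.26 × 0.28 × 0.124 = 0.0090272
  Central: 0.04 × 0.055 × 0.01 = 0.000022
Total = 0.01679765.
Largest term belongs to North, so North is most probable.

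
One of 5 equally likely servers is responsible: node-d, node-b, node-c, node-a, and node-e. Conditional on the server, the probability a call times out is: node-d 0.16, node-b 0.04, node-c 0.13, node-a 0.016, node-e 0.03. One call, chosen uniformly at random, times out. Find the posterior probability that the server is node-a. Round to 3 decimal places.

0.043

With a uniform prior (1/5 each), posterior ∝ likelihood:
  node-d: 0.16
  node-b: 0.04
  node-c: 0.13
  node-a: 0.016
  node-e: 0.03
Normalizing constant = 0.376.
P(node-a | evidence) = 0.016 / 0.376 ≈ 0.043.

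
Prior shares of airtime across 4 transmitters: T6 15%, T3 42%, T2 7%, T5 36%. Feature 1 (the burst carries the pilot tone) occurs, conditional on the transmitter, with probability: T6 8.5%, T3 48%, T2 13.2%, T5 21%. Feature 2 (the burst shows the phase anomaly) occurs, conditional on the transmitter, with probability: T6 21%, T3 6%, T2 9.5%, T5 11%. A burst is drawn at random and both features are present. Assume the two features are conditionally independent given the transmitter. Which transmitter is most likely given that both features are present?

T3

Prior × likelihood for each hypothesis:
  T6: 0.15 × 0.085 × 0.21 = 0.0026775
  T3: 0.42 × 0.48 × 0.06 = 0.012096
  T2: 0.07 × 0.132 × 0.095 = 0.0008778
  T5: 0.36 × 0.21 × 0.11 = 0.008316
Normalizing constant = 0.0239673.
Largest term belongs to T3, so T3 is most probable.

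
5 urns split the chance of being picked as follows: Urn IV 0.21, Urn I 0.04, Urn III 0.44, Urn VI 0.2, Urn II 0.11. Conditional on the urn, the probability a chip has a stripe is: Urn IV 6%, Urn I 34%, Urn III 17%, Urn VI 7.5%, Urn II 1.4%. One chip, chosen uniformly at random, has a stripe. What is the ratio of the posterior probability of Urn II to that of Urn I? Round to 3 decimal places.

0.113

Compute prior × likelihood for every hypothesis:
  Urn IV: 0.21 × 0.06 = 0.0126
  Urn I: 0.04 × 0.34 = 0.0136
  Urn III: 0.44 × 0.17 = 0.0748
  Urn VI: 0.2 × 0.075 = 0.015
  Urn II: 0.11 × 0.014 = 0.00154
Normalizing constant = 0.11754.
The ratio is 0.00154 / 0.0136 (the normalizer cancels) = 0.113.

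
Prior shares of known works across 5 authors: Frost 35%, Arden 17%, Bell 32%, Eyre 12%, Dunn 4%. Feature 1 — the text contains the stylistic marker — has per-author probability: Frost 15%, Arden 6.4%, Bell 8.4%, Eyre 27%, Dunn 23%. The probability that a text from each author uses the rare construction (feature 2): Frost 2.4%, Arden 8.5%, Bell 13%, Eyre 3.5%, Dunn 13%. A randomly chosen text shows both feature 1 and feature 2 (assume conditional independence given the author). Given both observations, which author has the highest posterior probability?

Unnormalized posteriors (prior × likelihood):
  Frost: 0.35 × 0.15 × 0.024 = 0.00126
  Arden: 0.17 × 0.064 × 0.085 = 0.0009248
  Bell: 0.32 × 0.084 × 0.13 = 0.0034944
  Eyre: 0.12 × 0.27 × 0.035 = 0.001134
  Dunn: 0.04 × 0.23 × 0.13 = 0.001196
Total = 0.0080092.
Largest term belongs to Bell, so Bell is most probable.

Bell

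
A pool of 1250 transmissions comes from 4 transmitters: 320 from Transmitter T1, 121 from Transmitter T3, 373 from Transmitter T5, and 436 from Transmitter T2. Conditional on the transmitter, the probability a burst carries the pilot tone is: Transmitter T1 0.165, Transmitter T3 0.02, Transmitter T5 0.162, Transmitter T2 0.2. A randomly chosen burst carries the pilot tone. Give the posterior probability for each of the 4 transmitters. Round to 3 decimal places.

Transmitter T1 0.260, Transmitter T3 0.012, Transmitter T5 0.298, Transmitter T2 0.430

Prior × likelihood for each hypothesis:
  Transmitter T1: 0.256 × 0.165 = 0.04224
  Transmitter T3: 0.0968 × 0.02 = 0.001936
  Transmitter T5: 0.2984 × 0.162 = 0.0483408
  Transmitter T2: 0.3488 × 0.2 = 0.06976
Sum = 0.1622768.
P(Transmitter T1 | pilot) = 0.04224/0.1622768 ≈ 0.260
P(Transmitter T3 | pilot) = 0.001936/0.1622768 ≈ 0.012
P(Transmitter T5 | pilot) = 0.0483408/0.1622768 ≈ 0.298
P(Transmitter T2 | pilot) = 0.06976/0.1622768 ≈ 0.430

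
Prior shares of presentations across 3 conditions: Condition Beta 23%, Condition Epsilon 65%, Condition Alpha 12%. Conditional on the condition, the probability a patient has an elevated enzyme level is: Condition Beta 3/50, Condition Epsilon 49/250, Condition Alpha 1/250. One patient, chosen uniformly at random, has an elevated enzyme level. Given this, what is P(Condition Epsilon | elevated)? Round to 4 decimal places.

Unnormalized posteriors (prior × likelihood):
  Condition Beta: 0.23 × 0.06 = 0.0138
  Condition Epsilon: 0.65 × 0.196 = 0.1274
  Condition Alpha: 0.12 × 0.004 = 0.00048
Sum = 0.14168.
P(Condition Epsilon | evidence) = 0.1274 / 0.14168 ≈ 0.8992.

0.8992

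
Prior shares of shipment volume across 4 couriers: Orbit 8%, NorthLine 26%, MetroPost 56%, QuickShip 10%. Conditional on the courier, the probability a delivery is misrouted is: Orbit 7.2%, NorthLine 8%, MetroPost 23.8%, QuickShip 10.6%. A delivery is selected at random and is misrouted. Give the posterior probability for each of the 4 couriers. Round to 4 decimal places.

Orbit 0.0338, NorthLine 0.1220, MetroPost 0.7820, QuickShip 0.0622

Compute prior × likelihood for every hypothesis:
  Orbit: 0.08 × 0.072 = 0.00576
  NorthLine: 0.26 × 0.08 = 0.0208
  MetroPost: 0.56 × 0.238 = 0.13328
  QuickShip: 0.1 × 0.106 = 0.0106
Sum = 0.17044.
P(Orbit | misrouted) = 0.00576/0.17044 ≈ 0.0338
P(NorthLine | misrouted) = 0.0208/0.17044 ≈ 0.1220
P(MetroPost | misrouted) = 0.13328/0.17044 ≈ 0.7820
P(QuickShip | misrouted) = 0.0106/0.17044 ≈ 0.0622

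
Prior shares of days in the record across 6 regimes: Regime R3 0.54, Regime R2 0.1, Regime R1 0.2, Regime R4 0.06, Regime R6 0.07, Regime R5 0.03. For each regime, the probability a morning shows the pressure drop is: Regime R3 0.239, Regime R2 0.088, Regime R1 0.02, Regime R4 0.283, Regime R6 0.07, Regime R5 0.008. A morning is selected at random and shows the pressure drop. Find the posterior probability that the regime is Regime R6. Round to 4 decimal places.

0.0299

Unnormalized posteriors (prior × likelihood):
  Regime R3: 0.54 × 0.239 = 0.12906
  Regime R2: 0.1 × 0.088 = 0.0088
  Regime R1: 0.2 × 0.02 = 0.004
  Regime R4: 0.06 × 0.283 = 0.01698
  Regime R6: 0.07 × 0.07 = 0.0049
  Regime R5: 0.03 × 0.008 = 0.00024
Normalizing constant = 0.16398.
P(Regime R6 | evidence) = 0.0049 / 0.16398 ≈ 0.0299.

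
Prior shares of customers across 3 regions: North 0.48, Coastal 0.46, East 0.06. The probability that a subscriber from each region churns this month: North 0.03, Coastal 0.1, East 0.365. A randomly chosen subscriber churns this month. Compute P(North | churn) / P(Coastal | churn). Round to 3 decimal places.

Unnormalized posteriors (prior × likelihood):
  North: 0.48 × 0.03 = 0.0144
  Coastal: 0.46 × 0.1 = 0.046
  East: 0.06 × 0.365 = 0.0219
Normalizing constant = 0.0823.
The ratio is 0.0144 / 0.046 (the normalizer cancels) = 0.313.

0.313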